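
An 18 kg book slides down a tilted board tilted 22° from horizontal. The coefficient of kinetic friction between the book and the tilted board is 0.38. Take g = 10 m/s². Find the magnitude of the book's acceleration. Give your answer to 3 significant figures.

0.223 m/s²

Resolving the weight along the incline: the component pulling the book down the slope is mg sin 22° = 18 × 10 × 0.3746 = 67.428 N, and the normal force is N = mg cos 22° = 18 × 10 × 0.9272 = 166.896 N.
Kinetic friction acts up the slope with magnitude f = μN = 0.38 × 166.896 = 63.420 N.
Net force along the incline is 67.428 − 63.420 = 4.008 N, so a = 4.008 / 18 = 0.2227 m/s².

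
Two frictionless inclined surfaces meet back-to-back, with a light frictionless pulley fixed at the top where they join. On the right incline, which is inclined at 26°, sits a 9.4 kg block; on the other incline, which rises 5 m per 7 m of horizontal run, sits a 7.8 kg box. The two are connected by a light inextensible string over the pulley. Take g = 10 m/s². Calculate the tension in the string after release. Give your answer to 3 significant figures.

43.5 N

Resolve each weight along its own incline: the 9.4 kg mass has component 9.4 × 10 × sin 26° = 41.207 N down its slope, and the 7.8 kg mass has 7.8 × 10 × sin 35.54° = 45.337 N down its slope.
The 7.8 kg side's 45.337 N exceeds the other side's 41.207 N, so that mass slides down and the 9.4 kg mass slides up. Taking that direction as positive, Newton's second law for the whole system gives 45.337 − 41.207 = (9.4 + 7.8) a, so a = 4.130 / 17.2 = 0.2401 m/s².
For the 9.4 kg mass (up-slope positive): T − 41.207 = 9.4 × 0.2401, so T = 43.464 N.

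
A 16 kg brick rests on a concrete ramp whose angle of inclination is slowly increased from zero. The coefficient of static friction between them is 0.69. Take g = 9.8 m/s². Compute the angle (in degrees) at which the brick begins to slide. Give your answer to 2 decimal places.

At the threshold of sliding, static friction is at its maximum μ_s N and exactly balances the weight component along the incline: mg sin θ = μ_s mg cos θ.
Hence tan θ = μ_s = 0.69, so θ = arctan(0.69) = 34.6057°.

34.61°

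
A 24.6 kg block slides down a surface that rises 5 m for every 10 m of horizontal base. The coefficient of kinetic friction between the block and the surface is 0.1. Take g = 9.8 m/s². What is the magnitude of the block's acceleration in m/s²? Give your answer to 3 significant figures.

Resolving the weight along the incline: the component pulling the block down the slope is mg sin 26.57° = 24.6 × 9.8 × 0.4472 = 107.811 N, and the normal force is N = mg cos 26.57° = 24.6 × 9.8 × 0.8944 = 215.622 N.
Kinetic friction acts up the slope with magnitude f = μN = 0.1 × 215.622 = 21.562 N.
Net force along the incline is 107.811 − 21.562 = 86.249 N, so a = 86.249 / 24.6 = 3.5061 m/s².

3.51 m/s²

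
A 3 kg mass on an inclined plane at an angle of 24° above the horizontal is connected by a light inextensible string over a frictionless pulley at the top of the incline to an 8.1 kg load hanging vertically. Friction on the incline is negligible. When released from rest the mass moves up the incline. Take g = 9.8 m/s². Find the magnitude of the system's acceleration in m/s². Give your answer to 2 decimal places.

For the mass on the incline: the weight component along the slope is m₁g sin 24° = 3 × 9.8 × 0.4067 = 11.957 N and the normal force is N = m₁g cos 24° = 26.858 N.
Newton's second law for the mass (up-slope positive): T − 11.957 = 3 a. For the hanging load (downward positive): 8.1 × 9.8 − T = 8.1 a.
Adding the two equations eliminates T: 67.423 = 11.1 a, so a = 6.0741 m/s².

6.07 m/s²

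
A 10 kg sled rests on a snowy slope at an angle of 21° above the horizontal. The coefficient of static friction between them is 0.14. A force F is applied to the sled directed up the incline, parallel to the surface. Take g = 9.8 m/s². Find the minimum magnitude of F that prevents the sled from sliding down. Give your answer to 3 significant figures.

22.3 N

The normal force is N = mg cos 21° = 91.491 N. With F at its minimum the sled is on the verge of sliding down, so static friction is at its maximum μ_s N = 0.14 × 91.491 = 12.809 N and acts up the slope.
Equilibrium along the incline: F + μ_s N = mg sin 21°, so F = 35.120 − 12.809 = 22.311 N.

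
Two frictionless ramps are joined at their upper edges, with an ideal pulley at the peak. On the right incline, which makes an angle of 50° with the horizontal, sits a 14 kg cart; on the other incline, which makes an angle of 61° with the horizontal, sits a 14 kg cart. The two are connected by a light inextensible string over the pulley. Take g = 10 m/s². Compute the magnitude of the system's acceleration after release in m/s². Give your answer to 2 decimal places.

0.54 m/s²

Resolve each weight along its own incline: the 14 kg mass has component 14 × 10 × sin 50° = 107.246 N down its slope, and the 14 kg mass has 14 × 10 × sin 61° = 122.447 N down its slope.
The 14 kg side's 122.447 N exceeds the other side's 107.246 N, so that mass slides down and the 14 kg mass slides up. Taking that direction as positive, Newton's second law for the whole system gives 122.447 − 107.246 = (14 + 14) a, so a = 15.201 / 28 = 0.5429 m/s².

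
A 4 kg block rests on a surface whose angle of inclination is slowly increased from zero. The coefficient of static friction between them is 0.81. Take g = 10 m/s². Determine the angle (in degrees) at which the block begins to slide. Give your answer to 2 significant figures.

39°

At the threshold of sliding, static friction is at its maximum μ_s N and exactly balances the weight component along the incline: mg sin θ = μ_s mg cos θ.
Hence tan θ = μ_s = 0.81, so θ = arctan(0.81) = 39.0075°.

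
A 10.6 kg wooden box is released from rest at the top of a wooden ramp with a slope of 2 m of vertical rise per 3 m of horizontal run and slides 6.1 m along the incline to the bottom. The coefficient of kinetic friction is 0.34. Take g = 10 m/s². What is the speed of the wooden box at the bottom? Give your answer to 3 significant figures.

The weight component along the incline is mg sin 33.69° = 58.798 N and the normal force is N = mg cos 33.69° = 88.197 N.
Friction up the slope is f = μN = 0.34 × 88.197 = 29.987 N, so the net downslope force is 58.798 − 29.987 = 28.811 N and a = 28.811 / 10.6 = 2.7180 m/s².
Starting from rest over a distance of 6.1 m, v² = 2aL = 2 × 2.7180 × 6.1 = 33.1596, so v = 5.7584 m/s.

5.76 m/s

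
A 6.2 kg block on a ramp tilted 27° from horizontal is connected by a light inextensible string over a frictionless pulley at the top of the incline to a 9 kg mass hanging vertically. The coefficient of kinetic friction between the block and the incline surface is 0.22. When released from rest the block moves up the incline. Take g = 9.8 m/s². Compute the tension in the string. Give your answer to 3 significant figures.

For the block on the incline: the weight component along the slope is m₁g sin 27° = 6.2 × 9.8 × 0.4540 = 27.585 N and the normal force is N = m₁g cos 27° = 54.138 N.
Kinetic friction opposes the block's motion up the incline: f = μN = 0.22 × 54.138 = 11.910 N acting down the slope.
Newton's second law for the block (up-slope positive): T − 27.585 − 11.910 = 6.2 a. For the hanging mass (downward positive): 9 × 9.8 − T = 9 a.
Adding the two equations eliminates T: 48.705 = 15.2 a, so a = 3.2043 m/s².
Then from the hanging mass's equation, T = 9 × (9.8 − 3.2043) = 59.361 N.

59.4 N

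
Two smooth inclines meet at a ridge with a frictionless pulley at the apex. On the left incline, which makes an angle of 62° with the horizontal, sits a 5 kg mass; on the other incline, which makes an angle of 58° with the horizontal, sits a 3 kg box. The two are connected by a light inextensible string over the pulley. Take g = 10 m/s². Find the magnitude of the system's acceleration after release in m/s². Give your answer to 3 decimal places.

Resolve each weight along its own incline: the 5 kg mass has component 5 × 10 × sin 62° = 44.147 N down its slope, and the 3 kg mass has 3 × 10 × sin 58° = 25.441 N down its slope.
The 5 kg side's 44.147 N exceeds the other side's 25.441 N, so that mass slides down and the 3 kg mass slides up. Taking that direction as positive, Newton's second law for the whole system gives 44.147 − 25.441 = (5 + 3) a, so a = 18.706 / 8 = 2.3382 m/s².

2.338 m/s²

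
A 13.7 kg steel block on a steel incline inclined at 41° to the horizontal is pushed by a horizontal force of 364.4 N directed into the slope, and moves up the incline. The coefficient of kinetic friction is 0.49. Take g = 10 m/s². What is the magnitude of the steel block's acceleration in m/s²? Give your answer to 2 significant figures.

1.3 m/s²

The horizontal push has components F cos 41° = 364.4 × 0.7547 = 275.013 N up the incline and F sin 41° = 364.4 × 0.6561 = 239.083 N pressing into the surface.
The normal force is therefore N = mg cos 41° + F sin 41° = 103.394 + 239.083 = 342.477 N, and kinetic friction down the slope is μN = 0.49 × 342.477 = 167.814 N.
Along the incline: F cos 41° − mg sin 41° − μN = ma, so 275.013 − 89.886 − 167.814 = 13.7 a, giving a = 1.2637 m/s².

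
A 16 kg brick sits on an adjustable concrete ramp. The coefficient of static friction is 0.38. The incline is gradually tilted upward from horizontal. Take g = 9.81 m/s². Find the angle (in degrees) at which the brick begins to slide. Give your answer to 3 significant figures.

At the threshold of sliding, static friction is at its maximum μ_s N and exactly balances the weight component along the incline: mg sin θ = μ_s mg cos θ.
Hence tan θ = μ_s = 0.38, so θ = arctan(0.38) = 20.8068°.

20.8°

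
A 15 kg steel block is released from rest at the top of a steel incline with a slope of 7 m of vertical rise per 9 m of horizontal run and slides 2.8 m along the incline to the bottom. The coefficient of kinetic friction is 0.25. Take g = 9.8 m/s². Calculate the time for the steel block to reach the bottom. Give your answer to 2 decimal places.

1.17 s

The weight component along the incline is mg sin 37.87° = 90.249 N and the normal force is N = mg cos 37.87° = 116.035 N.
Friction up the slope is f = μN = 0.25 × 116.035 = 29.009 N, so the net downslope force is 90.249 − 29.009 = 61.240 N and a = 61.240 / 15 = 4.0827 m/s².
Starting from rest, L = ½at², so t = √(2L/a) = √(2 × 2.8 / 4.0827) = 1.1712 s.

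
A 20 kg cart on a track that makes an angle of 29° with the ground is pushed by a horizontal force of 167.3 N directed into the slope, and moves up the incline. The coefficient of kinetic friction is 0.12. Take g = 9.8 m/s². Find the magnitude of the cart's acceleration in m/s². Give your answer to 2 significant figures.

1.0 m/s²

The horizontal push has components F cos 29° = 167.3 × 0.8746 = 146.321 N up the incline and F sin 29° = 167.3 × 0.4848 = 81.107 N pressing into the surface.
The normal force is therefore N = mg cos 29° + F sin 29° = 171.422 + 81.107 = 252.529 N, and kinetic friction down the slope is μN = 0.12 × 252.529 = 30.303 N.
Along the incline: F cos 29° − mg sin 29° − μN = ma, so 146.321 − 95.021 − 30.303 = 20 a, giving a = 1.0498 m/s².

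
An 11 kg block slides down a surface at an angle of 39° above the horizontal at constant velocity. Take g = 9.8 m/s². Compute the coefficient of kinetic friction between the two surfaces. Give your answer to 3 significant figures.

0.810

At constant velocity the net force along the incline is zero: mg sin 39° = μ mg cos 39°.
So μ = tan 39° = 0.6293 / 0.7771 = 0.8098.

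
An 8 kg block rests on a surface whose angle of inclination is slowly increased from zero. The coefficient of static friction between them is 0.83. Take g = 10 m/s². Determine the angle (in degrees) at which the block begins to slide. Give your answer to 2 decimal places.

At the threshold of sliding, static friction is at its maximum μ_s N and exactly balances the weight component along the incline: mg sin θ = μ_s mg cos θ.
Hence tan θ = μ_s = 0.83, so θ = arctan(0.83) = 39.6927°.

39.69°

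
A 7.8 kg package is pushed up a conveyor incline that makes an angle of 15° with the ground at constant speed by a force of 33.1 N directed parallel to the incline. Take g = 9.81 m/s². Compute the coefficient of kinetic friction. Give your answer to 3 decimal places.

0.180

At constant speed ΣF = 0 along the incline. The applied 33.1 N acts up the slope; the weight component mg sin 15° = 19.804 N and kinetic friction μN both act down the slope.
So 33.1 = 19.804 + μ × 73.911, giving μ = (33.1 − 19.804) / 73.911 = 0.1799.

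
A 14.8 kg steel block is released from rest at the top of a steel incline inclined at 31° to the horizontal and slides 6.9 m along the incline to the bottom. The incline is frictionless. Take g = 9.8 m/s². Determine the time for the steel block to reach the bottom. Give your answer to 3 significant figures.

1.65 s

The weight component along the incline is mg sin 31° = 74.701 N and the normal force is N = mg cos 31° = 124.324 N.
With no friction, a = g sin 31° = 5.0474 m/s².
Starting from rest, L = ½at², so t = √(2L/a) = √(2 × 6.9 / 5.0474) = 1.6535 s.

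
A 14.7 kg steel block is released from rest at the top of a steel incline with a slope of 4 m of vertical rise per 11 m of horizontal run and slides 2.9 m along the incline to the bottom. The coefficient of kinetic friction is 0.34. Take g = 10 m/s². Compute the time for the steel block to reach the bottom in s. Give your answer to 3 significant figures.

5.11 s

The weight component along the incline is mg sin 19.98° = 50.236 N and the normal force is N = mg cos 19.98° = 138.150 N.
Friction up the slope is f = μN = 0.34 × 138.150 = 46.971 N, so the net downslope force is 50.236 − 46.971 = 3.265 N and a = 3.265 / 14.7 = 0.2221 m/s².
Starting from rest, L = ½at², so t = √(2L/a) = √(2 × 2.9 / 0.2221) = 5.1102 s.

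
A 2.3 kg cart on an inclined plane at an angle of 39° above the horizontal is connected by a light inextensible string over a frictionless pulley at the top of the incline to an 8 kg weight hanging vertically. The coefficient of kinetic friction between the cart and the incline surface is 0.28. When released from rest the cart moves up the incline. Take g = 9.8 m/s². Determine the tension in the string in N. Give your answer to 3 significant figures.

32.3 N

For the cart on the incline: the weight component along the slope is m₁g sin 39° = 2.3 × 9.8 × 0.6293 = 14.184 N and the normal force is N = m₁g cos 39° = 17.517 N.
Kinetic friction opposes the cart's motion up the incline: f = μN = 0.28 × 17.517 = 4.905 N acting down the slope.
Newton's second law for the cart (up-slope positive): T − 14.184 − 4.905 = 2.3 a. For the hanging weight (downward positive): 8 × 9.8 − T = 8 a.
Adding the two equations eliminates T: 59.311 = 10.3 a, so a = 5.7583 m/s².
Then from the hanging weight's equation, T = 8 × (9.8 − 5.7583) = 32.334 N.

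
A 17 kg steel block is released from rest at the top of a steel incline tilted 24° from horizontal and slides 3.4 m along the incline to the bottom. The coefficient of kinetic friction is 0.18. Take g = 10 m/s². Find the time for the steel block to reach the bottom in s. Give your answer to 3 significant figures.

The weight component along the incline is mg sin 24° = 69.145 N and the normal force is N = mg cos 24° = 155.303 N.
Friction up the slope is f = μN = 0.18 × 155.303 = 27.955 N, so the net downslope force is 69.145 − 27.955 = 41.190 N and a = 41.190 / 17 = 2.4229 m/s².
Starting from rest, L = ½at², so t = √(2L/a) = √(2 × 3.4 / 2.4229) = 1.6753 s.

1.68 s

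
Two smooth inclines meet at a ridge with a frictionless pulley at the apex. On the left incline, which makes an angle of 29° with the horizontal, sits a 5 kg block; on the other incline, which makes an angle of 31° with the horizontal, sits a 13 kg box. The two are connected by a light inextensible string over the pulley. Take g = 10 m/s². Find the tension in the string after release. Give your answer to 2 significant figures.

36 N

Resolve each weight along its own incline: the 5 kg mass has component 5 × 10 × sin 29° = 24.240 N down its slope, and the 13 kg mass has 13 × 10 × sin 31° = 66.955 N down its slope.
The 13 kg side's 66.955 N exceeds the other side's 24.240 N, so that mass slides down and the 5 kg mass slides up. Taking that direction as positive, Newton's second law for the whole system gives 66.955 − 24.240 = (5 + 13) a, so a = 42.715 / 18 = 2.3731 m/s².
For the 5 kg mass (up-slope positive): T − 24.240 = 5 × 2.3731, so T = 36.105 N.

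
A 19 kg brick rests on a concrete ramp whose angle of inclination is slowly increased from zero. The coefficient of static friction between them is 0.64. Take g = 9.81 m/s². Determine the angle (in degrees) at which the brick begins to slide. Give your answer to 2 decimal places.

32.62°

At the threshold of sliding, static friction is at its maximum μ_s N and exactly balances the weight component along the incline: mg sin θ = μ_s mg cos θ.
Hence tan θ = μ_s = 0.64, so θ = arctan(0.64) = 32.6192°.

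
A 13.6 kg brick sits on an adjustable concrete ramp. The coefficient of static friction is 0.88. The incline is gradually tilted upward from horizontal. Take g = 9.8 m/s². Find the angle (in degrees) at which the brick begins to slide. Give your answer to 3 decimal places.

At the threshold of sliding, static friction is at its maximum μ_s N and exactly balances the weight component along the incline: mg sin θ = μ_s mg cos θ.
Hence tan θ = μ_s = 0.88, so θ = arctan(0.88) = 41.3478°.

41.348°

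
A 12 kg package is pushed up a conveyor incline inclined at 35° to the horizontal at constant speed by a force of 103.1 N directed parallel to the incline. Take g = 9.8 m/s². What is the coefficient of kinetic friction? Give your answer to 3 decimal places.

0.370

At constant speed ΣF = 0 along the incline. The applied 103.1 N acts up the slope; the weight component mg sin 35° = 67.453 N and kinetic friction μN both act down the slope.
So 103.1 = 67.453 + μ × 96.332, giving μ = (103.1 − 67.453) / 96.332 = 0.3700.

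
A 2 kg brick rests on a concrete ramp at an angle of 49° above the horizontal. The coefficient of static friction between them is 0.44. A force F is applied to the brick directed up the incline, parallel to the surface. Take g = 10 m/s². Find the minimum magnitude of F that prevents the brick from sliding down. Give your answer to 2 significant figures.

The normal force is N = mg cos 49° = 13.121 N. With F at its minimum the brick is on the verge of sliding down, so static friction is at its maximum μ_s N = 0.44 × 13.121 = 5.773 N and acts up the slope.
Equilibrium along the incline: F + μ_s N = mg sin 49°, so F = 15.094 − 5.773 = 9.321 N.

9.3 N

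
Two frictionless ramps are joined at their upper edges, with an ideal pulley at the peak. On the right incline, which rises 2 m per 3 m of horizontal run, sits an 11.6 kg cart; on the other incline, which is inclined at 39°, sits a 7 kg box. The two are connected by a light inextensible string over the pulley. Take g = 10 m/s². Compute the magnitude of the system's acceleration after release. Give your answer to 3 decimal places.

Resolve each weight along its own incline: the 11.6 kg mass has component 11.6 × 10 × sin 33.69° = 64.345 N down its slope, and the 7 kg mass has 7 × 10 × sin 39° = 44.052 N down its slope.
The 11.6 kg side's 64.345 N exceeds the other side's 44.052 N, so that mass slides down and the 7 kg mass slides up. Taking that direction as positive, Newton's second law for the whole system gives 64.345 − 44.052 = (11.6 + 7) a, so a = 20.293 / 18.6 = 1.0910 m/s².

1.091 m/s²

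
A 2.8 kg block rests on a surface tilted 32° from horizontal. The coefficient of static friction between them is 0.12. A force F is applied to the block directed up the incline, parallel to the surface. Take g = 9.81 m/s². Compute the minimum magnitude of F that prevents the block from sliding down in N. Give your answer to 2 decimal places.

11.76 N

The normal force is N = mg cos 32° = 23.294 N. With F at its minimum the block is on the verge of sliding down, so static friction is at its maximum μ_s N = 0.12 × 23.294 = 2.795 N and acts up the slope.
Equilibrium along the incline: F + μ_s N = mg sin 32°, so F = 14.556 − 2.795 = 11.761 N.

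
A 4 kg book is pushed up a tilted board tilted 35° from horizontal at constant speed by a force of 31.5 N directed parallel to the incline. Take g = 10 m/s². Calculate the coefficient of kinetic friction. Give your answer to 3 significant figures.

0.261

At constant speed ΣF = 0 along the incline. The applied 31.5 N acts up the slope; the weight component mg sin 35° = 22.943 N and kinetic friction μN both act down the slope.
So 31.5 = 22.943 + μ × 32.766, giving μ = (31.5 − 22.943) / 32.766 = 0.2612.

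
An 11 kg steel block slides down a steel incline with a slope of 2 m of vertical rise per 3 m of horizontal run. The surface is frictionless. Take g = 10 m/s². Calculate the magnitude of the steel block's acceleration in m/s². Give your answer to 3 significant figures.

5.55 m/s²

Resolving the weight along the incline: the component pulling the steel block down the slope is mg sin 33.69° = 11 × 10 × 0.5547 = 61.017 N, and the normal force is N = mg cos 33.69° = 11 × 10 × 0.8321 = 91.531 N.
With no friction the net force along the incline is 61.017 N, so a = g sin 33.69° = 61.017 / 11 = 5.5470 m/s².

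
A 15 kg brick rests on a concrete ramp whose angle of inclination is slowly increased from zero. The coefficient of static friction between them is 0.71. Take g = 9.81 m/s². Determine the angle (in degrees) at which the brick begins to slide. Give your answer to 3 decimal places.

At the threshold of sliding, static friction is at its maximum μ_s N and exactly balances the weight component along the incline: mg sin θ = μ_s mg cos θ.
Hence tan θ = μ_s = 0.71, so θ = arctan(0.71) = 35.3748°.

35.375°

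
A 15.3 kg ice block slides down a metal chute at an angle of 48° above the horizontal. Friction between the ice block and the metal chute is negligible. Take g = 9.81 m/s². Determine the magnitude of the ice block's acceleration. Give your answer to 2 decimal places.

Resolving the weight along the incline: the component pulling the ice block down the slope is mg sin 48° = 15.3 × 9.81 × 0.7431 = 111.534 N, and the normal force is N = mg cos 48° = 15.3 × 9.81 × 0.6691 = 100.427 N.
With no friction the net force along the incline is 111.534 N, so a = g sin 48° = 111.534 / 15.3 = 7.2898 m/s².

7.29 m/s²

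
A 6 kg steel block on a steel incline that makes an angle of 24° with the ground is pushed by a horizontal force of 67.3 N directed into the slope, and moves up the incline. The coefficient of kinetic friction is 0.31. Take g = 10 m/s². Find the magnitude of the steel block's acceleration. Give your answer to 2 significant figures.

The horizontal push has components F cos 24° = 67.3 × 0.9135 = 61.479 N up the incline and F sin 24° = 67.3 × 0.4067 = 27.371 N pressing into the surface.
The normal force is therefore N = mg cos 24° + F sin 24° = 54.810 + 27.371 = 82.181 N, and kinetic friction down the slope is μN = 0.31 × 82.181 = 25.476 N.
Along the incline: F cos 24° − mg sin 24° − μN = ma, so 61.479 − 24.402 − 25.476 = 6 a, giving a = 1.9335 m/s².

1.9 m/s²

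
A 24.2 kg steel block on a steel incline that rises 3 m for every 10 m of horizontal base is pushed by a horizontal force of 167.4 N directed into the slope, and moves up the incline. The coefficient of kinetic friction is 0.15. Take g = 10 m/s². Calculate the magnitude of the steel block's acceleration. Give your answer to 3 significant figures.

2.02 m/s²

The horizontal push has components F cos 16.70° = 167.4 × 0.9578 = 160.336 N up the incline and F sin 16.70° = 167.4 × 0.2873 = 48.094 N pressing into the surface.
The normal force is therefore N = mg cos 16.70° + F sin 16.70° = 231.788 + 48.094 = 279.882 N, and kinetic friction down the slope is μN = 0.15 × 279.882 = 41.982 N.
Along the incline: F cos 16.70° − mg sin 16.70° − μN = ma, so 160.336 − 69.527 − 41.982 = 24.2 a, giving a = 2.0176 m/s².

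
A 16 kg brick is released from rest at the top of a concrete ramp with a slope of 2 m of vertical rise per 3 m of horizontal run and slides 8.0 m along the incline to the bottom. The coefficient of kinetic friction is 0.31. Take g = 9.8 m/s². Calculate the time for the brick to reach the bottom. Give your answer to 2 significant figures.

The weight component along the incline is mg sin 33.69° = 86.977 N and the normal force is N = mg cos 33.69° = 130.465 N.
Friction up the slope is f = μN = 0.31 × 130.465 = 40.444 N, so the net downslope force is 86.977 − 40.444 = 46.533 N and a = 46.533 / 16 = 2.9083 m/s².
Starting from rest, L = ½at², so t = √(2L/a) = √(2 × 8.0 / 2.9083) = 2.3455 s.

2.3 s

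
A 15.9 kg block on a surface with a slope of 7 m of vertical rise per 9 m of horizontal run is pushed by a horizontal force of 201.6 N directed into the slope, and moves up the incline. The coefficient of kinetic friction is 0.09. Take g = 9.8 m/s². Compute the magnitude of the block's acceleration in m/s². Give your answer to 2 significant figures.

The horizontal push has components F cos 37.87° = 201.6 × 0.7894 = 159.143 N up the incline and F sin 37.87° = 201.6 × 0.6139 = 123.762 N pressing into the surface.
The normal force is therefore N = mg cos 37.87° + F sin 37.87° = 123.004 + 123.762 = 246.766 N, and kinetic friction down the slope is μN = 0.09 × 246.766 = 22.209 N.
Along the incline: F cos 37.87° − mg sin 37.87° − μN = ma, so 159.143 − 95.658 − 22.209 = 15.9 a, giving a = 2.5960 m/s².

2.6 m/s²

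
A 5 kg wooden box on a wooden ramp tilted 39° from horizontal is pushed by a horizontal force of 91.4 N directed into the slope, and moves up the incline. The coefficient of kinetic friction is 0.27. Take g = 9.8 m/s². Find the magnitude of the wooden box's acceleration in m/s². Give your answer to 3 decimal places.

The horizontal push has components F cos 39° = 91.4 × 0.7771 = 71.027 N up the incline and F sin 39° = 91.4 × 0.6293 = 57.518 N pressing into the surface.
The normal force is therefore N = mg cos 39° + F sin 39° = 38.078 + 57.518 = 95.596 N, and kinetic friction down the slope is μN = 0.27 × 95.596 = 25.811 N.
Along the incline: F cos 39° − mg sin 39° − μN = ma, so 71.027 − 30.836 − 25.811 = 5 a, giving a = 2.8760 m/s².

2.876 m/s²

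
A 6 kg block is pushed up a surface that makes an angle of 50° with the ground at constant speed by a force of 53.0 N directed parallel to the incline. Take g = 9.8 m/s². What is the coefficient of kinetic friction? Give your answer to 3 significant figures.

0.211

At constant speed ΣF = 0 along the incline. The applied 53.0 N acts up the slope; the weight component mg sin 50° = 45.043 N and kinetic friction μN both act down the slope.
So 53.0 = 45.043 + μ × 37.796, giving μ = (53.0 − 45.043) / 37.796 = 0.2105.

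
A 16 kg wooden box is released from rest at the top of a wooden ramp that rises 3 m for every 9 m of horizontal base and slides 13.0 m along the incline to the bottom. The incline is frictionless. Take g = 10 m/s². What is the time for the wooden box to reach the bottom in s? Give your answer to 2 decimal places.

2.87 s

The weight component along the incline is mg sin 18.43° = 50.596 N and the normal force is N = mg cos 18.43° = 151.789 N.
With no friction, a = g sin 18.43° = 3.1623 m/s².
Starting from rest, L = ½at², so t = √(2L/a) = √(2 × 13.0 / 3.1623) = 2.8674 s.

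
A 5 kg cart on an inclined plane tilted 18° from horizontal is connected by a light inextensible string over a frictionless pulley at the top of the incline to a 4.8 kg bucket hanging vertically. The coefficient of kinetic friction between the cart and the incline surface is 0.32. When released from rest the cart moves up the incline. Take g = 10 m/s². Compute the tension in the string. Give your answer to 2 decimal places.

For the cart on the incline: the weight component along the slope is m₁g sin 18° = 5 × 10 × 0.3090 = 15.450 N and the normal force is N = m₁g cos 18° = 47.553 N.
Kinetic friction opposes the cart's motion up the incline: f = μN = 0.32 × 47.553 = 15.217 N acting down the slope.
Newton's second law for the cart (up-slope positive): T − 15.450 − 15.217 = 5 a. For the hanging bucket (downward positive): 4.8 × 10 − T = 4.8 a.
Adding the two equations eliminates T: 17.333 = 9.8 a, so a = 1.7687 m/s².
Then from the hanging bucket's equation, T = 4.8 × (10 − 1.7687) = 39.510 N.

39.51 N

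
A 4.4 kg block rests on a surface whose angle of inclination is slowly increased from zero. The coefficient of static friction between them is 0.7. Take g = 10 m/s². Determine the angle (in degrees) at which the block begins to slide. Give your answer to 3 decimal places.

34.992°

At the threshold of sliding, static friction is at its maximum μ_s N and exactly balances the weight component along the incline: mg sin θ = μ_s mg cos θ.
Hence tan θ = μ_s = 0.7, so θ = arctan(0.7) = 34.9920°.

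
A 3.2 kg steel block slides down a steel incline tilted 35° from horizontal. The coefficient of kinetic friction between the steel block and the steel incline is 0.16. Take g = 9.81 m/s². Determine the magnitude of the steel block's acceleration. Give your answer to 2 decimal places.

Resolving the weight along the incline: the component pulling the steel block down the slope is mg sin 35° = 3.2 × 9.81 × 0.5736 = 18.006 N, and the normal force is N = mg cos 35° = 3.2 × 9.81 × 0.8192 = 25.716 N.
Kinetic friction acts up the slope with magnitude f = μN = 0.16 × 25.716 = 4.115 N.
Net force along the incline is 18.006 − 4.115 = 13.891 N, so a = 13.891 / 3.2 = 4.3409 m/s².

4.34 m/s²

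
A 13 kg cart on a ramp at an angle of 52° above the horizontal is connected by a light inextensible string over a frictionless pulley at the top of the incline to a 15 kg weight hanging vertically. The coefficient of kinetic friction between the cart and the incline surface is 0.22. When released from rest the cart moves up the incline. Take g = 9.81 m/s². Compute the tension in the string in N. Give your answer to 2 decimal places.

131.41 N

For the cart on the incline: the weight component along the slope is m₁g sin 52° = 13 × 9.81 × 0.7880 = 100.494 N and the normal force is N = m₁g cos 52° = 78.515 N.
Kinetic friction opposes the cart's motion up the incline: f = μN = 0.22 × 78.515 = 17.273 N acting down the slope.
Newton's second law for the cart (up-slope positive): T − 100.494 − 17.273 = 13 a. For the hanging weight (downward positive): 15 × 9.81 − T = 15 a.
Adding the two equations eliminates T: 29.383 = 28 a, so a = 1.0494 m/s².
Then from the hanging weight's equation, T = 15 × (9.81 − 1.0494) = 131.409 N.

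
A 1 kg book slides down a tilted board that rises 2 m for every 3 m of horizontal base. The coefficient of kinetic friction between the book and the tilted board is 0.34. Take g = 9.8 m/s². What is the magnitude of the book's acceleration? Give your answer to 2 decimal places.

2.66 m/s²

Resolving the weight along the incline: the component pulling the book down the slope is mg sin 33.69° = 1 × 9.8 × 0.5547 = 5.436 N, and the normal force is N = mg cos 33.69° = 1 × 9.8 × 0.8321 = 8.155 N.
Kinetic friction acts up the slope with magnitude f = μN = 0.34 × 8.155 = 2.773 N.
Net force along the incline is 5.436 − 2.773 = 2.663 N, so a = 2.663 / 1 = 2.6630 m/s².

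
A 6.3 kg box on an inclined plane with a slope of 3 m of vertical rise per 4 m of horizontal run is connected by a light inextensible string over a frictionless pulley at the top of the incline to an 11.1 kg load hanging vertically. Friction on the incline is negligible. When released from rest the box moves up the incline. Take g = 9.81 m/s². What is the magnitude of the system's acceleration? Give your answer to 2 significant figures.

4.1 m/s²

For the box on the incline: the weight component along the slope is m₁g sin 36.87° = 6.3 × 9.81 × 0.6000 = 37.082 N and the normal force is N = m₁g cos 36.87° = 49.442 N.
Newton's second law for the box (up-slope positive): T − 37.082 = 6.3 a. For the hanging load (downward positive): 11.1 × 9.81 − T = 11.1 a.
Adding the two equations eliminates T: 71.809 = 17.4 a, so a = 4.1270 m/s².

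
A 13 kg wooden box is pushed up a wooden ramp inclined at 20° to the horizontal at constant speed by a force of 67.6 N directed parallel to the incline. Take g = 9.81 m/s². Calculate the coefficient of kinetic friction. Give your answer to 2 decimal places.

At constant speed ΣF = 0 along the incline. The applied 67.6 N acts up the slope; the weight component mg sin 20° = 43.618 N and kinetic friction μN both act down the slope.
So 67.6 = 43.618 + μ × 119.839, giving μ = (67.6 − 43.618) / 119.839 = 0.2001.

0.20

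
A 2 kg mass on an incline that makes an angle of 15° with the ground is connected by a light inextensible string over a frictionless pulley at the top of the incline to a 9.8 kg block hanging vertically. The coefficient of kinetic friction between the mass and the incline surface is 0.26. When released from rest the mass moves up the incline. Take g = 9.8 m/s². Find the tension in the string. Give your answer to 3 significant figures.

24.6 N

For the mass on the incline: the weight component along the slope is m₁g sin 15° = 2 × 9.8 × 0.2588 = 5.072 N and the normal force is N = m₁g cos 15° = 18.932 N.
Kinetic friction opposes the mass's motion up the incline: f = μN = 0.26 × 18.932 = 4.922 N acting down the slope.
Newton's second law for the mass (up-slope positive): T − 5.072 − 4.922 = 2 a. For the hanging block (downward positive): 9.8 × 9.8 − T = 9.8 a.
Adding the two equations eliminates T: 86.046 = 11.8 a, so a = 7.2920 m/s².
Then from the hanging block's equation, T = 9.8 × (9.8 − 7.2920) = 24.578 N.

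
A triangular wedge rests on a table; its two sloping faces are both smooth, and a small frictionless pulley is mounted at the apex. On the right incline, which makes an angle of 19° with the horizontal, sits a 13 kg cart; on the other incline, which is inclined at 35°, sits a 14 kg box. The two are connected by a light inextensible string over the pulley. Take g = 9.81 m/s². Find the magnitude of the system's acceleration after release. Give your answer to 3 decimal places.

Resolve each weight along its own incline: the 13 kg mass has component 13 × 9.81 × sin 19° = 41.520 N down its slope, and the 14 kg mass has 14 × 9.81 × sin 35° = 78.775 N down its slope.
The 14 kg side's 78.775 N exceeds the other side's 41.520 N, so that mass slides down and the 13 kg mass slides up. Taking that direction as positive, Newton's second law for the whole system gives 78.775 − 41.520 = (13 + 14) a, so a = 37.255 / 27 = 1.3798 m/s².

1.380 m/s²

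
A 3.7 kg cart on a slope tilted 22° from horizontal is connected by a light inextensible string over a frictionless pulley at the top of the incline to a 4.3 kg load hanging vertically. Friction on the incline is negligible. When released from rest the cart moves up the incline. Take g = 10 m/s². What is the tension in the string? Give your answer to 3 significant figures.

27.3 N

For the cart on the incline: the weight component along the slope is m₁g sin 22° = 3.7 × 10 × 0.3746 = 13.860 N and the normal force is N = m₁g cos 22° = 34.306 N.
Newton's second law for the cart (up-slope positive): T − 13.860 = 3.7 a. For the hanging load (downward positive): 4.3 × 10 − T = 4.3 a.
Adding the two equations eliminates T: 29.140 = 8 a, so a = 3.6425 m/s².
Then from the hanging load's equation, T = 4.3 × (10 − 3.6425) = 27.337 N.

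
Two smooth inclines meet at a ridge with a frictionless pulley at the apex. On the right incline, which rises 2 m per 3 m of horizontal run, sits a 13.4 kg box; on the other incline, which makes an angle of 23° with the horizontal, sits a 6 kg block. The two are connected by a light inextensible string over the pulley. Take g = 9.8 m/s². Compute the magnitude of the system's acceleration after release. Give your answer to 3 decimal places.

Resolve each weight along its own incline: the 13.4 kg mass has component 13.4 × 9.8 × sin 33.69° = 72.843 N down its slope, and the 6 kg mass has 6 × 9.8 × sin 23° = 22.975 N down its slope.
The 13.4 kg side's 72.843 N exceeds the other side's 22.975 N, so that mass slides down and the 6 kg mass slides up. Taking that direction as positive, Newton's second law for the whole system gives 72.843 − 22.975 = (13.4 + 6) a, so a = 49.868 / 19.4 = 2.5705 m/s².

2.571 m/s²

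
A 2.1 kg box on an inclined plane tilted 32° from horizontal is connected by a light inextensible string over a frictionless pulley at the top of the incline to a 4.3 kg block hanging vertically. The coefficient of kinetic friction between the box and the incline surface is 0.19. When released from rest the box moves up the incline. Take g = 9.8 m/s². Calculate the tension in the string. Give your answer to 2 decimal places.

23.38 N

For the box on the incline: the weight component along the slope is m₁g sin 32° = 2.1 × 9.8 × 0.5299 = 10.905 N and the normal force is N = m₁g cos 32° = 17.453 N.
Kinetic friction opposes the box's motion up the incline: f = μN = 0.19 × 17.453 = 3.316 N acting down the slope.
Newton's second law for the box (up-slope positive): T − 10.905 − 3.316 = 2.1 a. For the hanging block (downward positive): 4.3 × 9.8 − T = 4.3 a.
Adding the two equations eliminates T: 27.919 = 6.4 a, so a = 4.3623 m/s².
Then from the hanging block's equation, T = 4.3 × (9.8 − 4.3623) = 23.382 N.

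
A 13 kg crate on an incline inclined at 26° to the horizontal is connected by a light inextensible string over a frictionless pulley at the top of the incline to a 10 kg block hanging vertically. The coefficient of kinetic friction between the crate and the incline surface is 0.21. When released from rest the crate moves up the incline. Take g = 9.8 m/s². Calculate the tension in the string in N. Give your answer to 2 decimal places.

For the crate on the incline: the weight component along the slope is m₁g sin 26° = 13 × 9.8 × 0.4384 = 55.852 N and the normal force is N = m₁g cos 26° = 114.506 N.
Kinetic friction opposes the crate's motion up the incline: f = μN = 0.21 × 114.506 = 24.046 N acting down the slope.
Newton's second law for the crate (up-slope positive): T − 55.852 − 24.046 = 13 a. For the hanging block (downward positive): 10 × 9.8 − T = 10 a.
Adding the two equations eliminates T: 18.102 = 23 a, so a = 0.7870 m/s².
Then from the hanging block's equation, T = 10 × (9.8 − 0.7870) = 90.130 N.

90.13 N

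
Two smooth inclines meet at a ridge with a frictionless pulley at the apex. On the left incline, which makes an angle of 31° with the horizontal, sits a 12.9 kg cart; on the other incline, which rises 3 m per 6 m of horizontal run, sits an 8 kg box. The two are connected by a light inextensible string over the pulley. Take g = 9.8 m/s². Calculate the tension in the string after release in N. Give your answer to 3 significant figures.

Resolve each weight along its own incline: the 12.9 kg mass has component 12.9 × 9.8 × sin 31° = 65.111 N down its slope, and the 8 kg mass has 8 × 9.8 × sin 26.57° = 35.062 N down its slope.
The 12.9 kg side's 65.111 N exceeds the other side's 35.062 N, so that mass slides down and the 8 kg mass slides up. Taking that direction as positive, Newton's second law for the whole system gives 65.111 − 35.062 = (12.9 + 8) a, so a = 30.049 / 20.9 = 1.4378 m/s².
For the 8 kg mass (up-slope positive): T − 35.062 = 8 × 1.4378, so T = 46.564 N.

46.6 N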